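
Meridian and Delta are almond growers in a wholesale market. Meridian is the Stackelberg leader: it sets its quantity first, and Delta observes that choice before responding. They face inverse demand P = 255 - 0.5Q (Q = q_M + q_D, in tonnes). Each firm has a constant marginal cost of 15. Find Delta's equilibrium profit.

The follower Delta best-responds to any q_M: π_D = (255 - 0.5Q)q_D - 15q_D.
Setting the follower's marginal profit to zero, 240 - (1/2)q_M - q_D = 0, i.e. q_D = (240 - (1/2)q_M).
The leader anticipates this reaction. Substituting into P = 255 - 0.5Q gives P = 135 - (1/4)q_M, so π_M = (135 - (1/4)q_M)q_M - 15q_M.
Maximising: ∂π_M/∂q_M = 120 - (1/2)q_M = 0, giving q_M = 240.
Then q_D = (240 - (1/2)·240) = 120.
Price P = 255 - (1/2)·360 = 75.
Delta's profit: (75 - 15)·120 = 7200.

7200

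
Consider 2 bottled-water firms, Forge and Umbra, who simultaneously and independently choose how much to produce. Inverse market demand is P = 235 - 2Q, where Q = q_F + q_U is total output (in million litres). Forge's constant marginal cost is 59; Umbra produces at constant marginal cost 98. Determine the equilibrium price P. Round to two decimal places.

Forge's profit: π_F = (235 - 2Q)q_F - (59q_F). Setting ∂π_F/∂q_F = 0: 176 - 4q_F - 2(q_U) = 0.
Umbra's first-order condition: 137 - 4q_U - 2(q_F) = 0.
So q_F = (176 - 2q_U)/4 and q_U = (137 - 2q_F)/4.
Solving the pair: q_F = 215/6, q_U = 49/3.
Total output Q = 313/6, so price P = 235 - 2·(313/6) = 392/3.

130.67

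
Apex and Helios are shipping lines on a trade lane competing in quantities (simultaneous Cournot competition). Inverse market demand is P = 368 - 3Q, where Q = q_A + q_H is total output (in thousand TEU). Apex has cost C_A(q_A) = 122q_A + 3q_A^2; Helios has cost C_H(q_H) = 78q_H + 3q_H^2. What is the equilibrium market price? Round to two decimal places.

Apex's profit: π_A = (368 - 3Q)q_A - (122q_A + 3q_A²). Setting ∂π_A/∂q_A = 0: 246 - 12q_A - 3(q_H) = 0.
Helios's first-order condition: 290 - 12q_H - 3(q_A) = 0.
Rearranging gives the reaction functions q_A = (246 - 3q_H)/12 and q_H = (290 - 3q_A)/12.
Solving the pair: q_A = 694/45, q_H = 914/45.
Total output Q = 536/15, so price P = 368 - 3·(536/15) = 1304/5.

260.80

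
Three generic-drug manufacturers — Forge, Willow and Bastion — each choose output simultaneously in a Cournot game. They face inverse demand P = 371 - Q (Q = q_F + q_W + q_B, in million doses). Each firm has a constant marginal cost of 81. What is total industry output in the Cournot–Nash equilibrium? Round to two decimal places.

217.50

Each firm earns π_i = (371 - Q)q_i - 81q_i.
First-order condition (treating rivals' output as given): 290 - 2q_i - Σ_{j≠i} q_j = 0.
With identical firms every q_j equals q_i, so Σ_{j≠i} q_j = 2q_i and 290 = 4q_i, giving q_i = 145/2.
Total output Q = 145/2 + 145/2 + 145/2 = 435/2.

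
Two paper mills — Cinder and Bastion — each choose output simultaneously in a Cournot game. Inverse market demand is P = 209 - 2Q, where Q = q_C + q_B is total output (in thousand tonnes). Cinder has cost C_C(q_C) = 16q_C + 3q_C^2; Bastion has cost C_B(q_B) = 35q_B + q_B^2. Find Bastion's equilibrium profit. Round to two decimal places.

1753.81

Cinder's profit: π_C = (209 - 2Q)q_C - (16q_C + 3q_C²). Setting ∂π_C/∂q_C = 0: 193 - 10q_C - 2(q_B) = 0.
Bastion's first-order condition: 174 - 6q_B - 2(q_C) = 0.
Rearranging gives the reaction functions q_C = (193 - 2q_B)/10 and q_B = (174 - 2q_C)/6.
Solving the pair: q_C = 405/28, q_B = 677/28.
Price P = 209 - 2·(541/14) = 922/7.
Bastion's profit: (922/7)·(677/28) - 35·(677/28) - (677/28)² = 1753.8099.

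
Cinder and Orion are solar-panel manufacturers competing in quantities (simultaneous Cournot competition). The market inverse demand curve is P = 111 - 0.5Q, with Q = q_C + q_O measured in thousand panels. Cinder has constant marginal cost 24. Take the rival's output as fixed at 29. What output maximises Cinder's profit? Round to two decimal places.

72.50

With the rival's output fixed at 29, Cinder's profit is π_C = (111 - (1/2)·29 - (1/2)q_C)q_C - (24q_C) = (193/2 - (1/2)q_C)q_C - (24q_C).
∂π_C/∂q_C = 145/2 - q_C = 0, so q_C = 145/2.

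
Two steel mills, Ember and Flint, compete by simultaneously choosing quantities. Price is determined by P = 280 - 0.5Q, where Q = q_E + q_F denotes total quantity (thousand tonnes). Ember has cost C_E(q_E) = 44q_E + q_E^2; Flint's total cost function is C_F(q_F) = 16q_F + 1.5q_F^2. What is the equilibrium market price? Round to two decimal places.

216.77

Ember's profit: π_E = (280 - 0.5Q)q_E - (44q_E + q_E²). Setting ∂π_E/∂q_E = 0: 236 - 3q_E - (1/2)(q_F) = 0.
Flint's profit: π_F = (280 - 0.5Q)q_F - (16q_F + (3/2)q_F²). Setting ∂π_F/∂q_F = 0: 264 - 4q_F - (1/2)(q_E) = 0.
So q_E = (236 - (1/2)q_F)/3 and q_F = (264 - (1/2)q_E)/4.
Substituting one into the other gives q_E = 69.1064 and q_F = 57.3617.
Total output Q = 126.4681, so price P = 280 - (1/2)·126.4681 = 216.7660.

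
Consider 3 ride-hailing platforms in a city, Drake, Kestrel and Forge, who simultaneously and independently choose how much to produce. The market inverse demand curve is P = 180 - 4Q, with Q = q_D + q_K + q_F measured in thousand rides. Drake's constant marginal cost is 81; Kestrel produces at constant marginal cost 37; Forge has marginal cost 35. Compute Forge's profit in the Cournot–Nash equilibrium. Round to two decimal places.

582.02

Drake's profit: π_D = (180 - 4Q)q_D - (81q_D). Setting ∂π_D/∂q_D = 0: 99 - 8q_D - 4(q_K + q_F) = 0.
Kestrel's profit: π_K = (180 - 4Q)q_K - (37q_K). Setting ∂π_K/∂q_K = 0: 143 - 8q_K - 4(q_D + q_F) = 0.
Forge's first-order condition: 145 - 8q_F - 4(q_D + q_K) = 0.
Summing all 3 equations gives 387 − 16Q = 0, hence Q = 387/16.
Back-substituting: q_D = (99 − 387/4)/4 = 9/16, q_K = (143 − 387/4)/4 = 185/16, q_F = (145 − 387/4)/4 = 193/16.
Price P = 180 - 4·(387/16) = 333/4.
Forge's profit: (333/4 - 35)·(193/16) = 582.0156.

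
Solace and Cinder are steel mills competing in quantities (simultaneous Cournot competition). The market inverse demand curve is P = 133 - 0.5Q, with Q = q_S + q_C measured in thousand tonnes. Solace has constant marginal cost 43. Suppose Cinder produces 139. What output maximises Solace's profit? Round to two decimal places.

With the rival's output fixed at 139, Solace's profit is π_S = (133 - (1/2)·139 - (1/2)q_S)q_S - (43q_S) = (127/2 - (1/2)q_S)q_S - (43q_S).
∂π_S/∂q_S = 41/2 - q_S = 0, so q_S = 41/2.

20.50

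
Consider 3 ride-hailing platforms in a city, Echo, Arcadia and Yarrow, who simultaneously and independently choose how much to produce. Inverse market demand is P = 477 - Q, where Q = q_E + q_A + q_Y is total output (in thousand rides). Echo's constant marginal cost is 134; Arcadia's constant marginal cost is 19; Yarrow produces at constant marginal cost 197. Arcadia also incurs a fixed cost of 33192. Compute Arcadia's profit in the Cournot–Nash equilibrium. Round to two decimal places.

Echo's profit: π_E = (477 - Q)q_E - (134q_E). Setting ∂π_E/∂q_E = 0: 343 - 2q_E - (q_A + q_Y) = 0.
Arcadia's profit: π_A = (477 - Q)q_A - (19q_A). Setting ∂π_A/∂q_A = 0: 458 - 2q_A - (q_E + q_Y) = 0.
Yarrow's first-order condition: 280 - 2q_Y - (q_E + q_A) = 0.
Adding the 3 conditions: 1081 − 2Q − 2Q = 0, i.e. Q = 1081/4.
Back-substituting: q_E = (343 − 1081/4) = 291/4, q_A = (458 − 1081/4) = 751/4, q_Y = (280 − 1081/4) = 39/4.
Price P = 477 - 1081/4 = 827/4.
Arcadia's profit: (827/4 - 19)·(751/4) - 33192 = 2058.0625.

2058.06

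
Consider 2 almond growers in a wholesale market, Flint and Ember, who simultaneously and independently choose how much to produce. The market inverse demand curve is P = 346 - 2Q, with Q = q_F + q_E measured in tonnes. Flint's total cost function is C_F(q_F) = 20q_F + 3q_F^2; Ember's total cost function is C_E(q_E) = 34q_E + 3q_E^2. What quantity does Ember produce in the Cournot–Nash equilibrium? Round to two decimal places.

Flint's profit: π_F = (346 - 2Q)q_F - (20q_F + 3q_F²). Setting ∂π_F/∂q_F = 0: 326 - 10q_F - 2(q_E) = 0.
Ember's profit: π_E = (346 - 2Q)q_E - (34q_E + 3q_E²). Setting ∂π_E/∂q_E = 0: 312 - 10q_E - 2(q_F) = 0.
Rearranging gives the reaction functions q_F = (326 - 2q_E)/10 and q_E = (312 - 2q_F)/10.
Substituting one into the other gives q_F = 659/24 and q_E = 617/24.

25.71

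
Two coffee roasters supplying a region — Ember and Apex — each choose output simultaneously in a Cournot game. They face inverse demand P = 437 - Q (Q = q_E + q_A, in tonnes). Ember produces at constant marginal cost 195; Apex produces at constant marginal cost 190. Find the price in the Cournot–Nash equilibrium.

274

Ember's profit: π_E = (437 - Q)q_E - (195q_E). Setting ∂π_E/∂q_E = 0: 242 - 2q_E - (q_A) = 0.
Apex's profit: π_A = (437 - Q)q_A - (190q_A). Setting ∂π_A/∂q_A = 0: 247 - 2q_A - (q_E) = 0.
Rearranging gives the reaction functions q_E = (242 - q_A)/2 and q_A = (247 - q_E)/2.
Solving the pair: q_E = 79, q_A = 84.
Total output Q = 163, so price P = 437 - 163 = 274.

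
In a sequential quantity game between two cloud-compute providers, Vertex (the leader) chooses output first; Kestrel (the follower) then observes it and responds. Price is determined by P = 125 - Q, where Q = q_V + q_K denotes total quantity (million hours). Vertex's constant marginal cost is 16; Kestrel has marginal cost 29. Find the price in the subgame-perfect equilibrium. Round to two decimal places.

46.50

Solve by backward induction. Given q_V, the follower Kestrel maximises π_K = (125 - q_V - q_K)q_K - 29q_K.
Follower FOC: 96 - q_V - 2q_K = 0, so q_K(q_V) = (96 - q_V)/2.
Vertex substitutes q_K(q_V) into its own profit: π_V = q_V(125 - q_V - (96 - q_V)/2) - 16q_V = (77 - (1/2)q_V)q_V - 16q_V.
The leader's first-order condition 61 - q_V = 0 yields q_V = 61.
Then q_K = (96 - 61)/2 = 35/2.
Total output Q = 157/2, so price P = 125 - 157/2 = 93/2.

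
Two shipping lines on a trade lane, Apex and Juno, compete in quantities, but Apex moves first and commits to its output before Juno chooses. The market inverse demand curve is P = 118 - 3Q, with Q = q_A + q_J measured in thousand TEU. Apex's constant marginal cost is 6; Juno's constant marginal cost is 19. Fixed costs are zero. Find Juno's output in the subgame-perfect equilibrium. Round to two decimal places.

Solve by backward induction. Given q_A, the follower Juno maximises π_J = (118 - 3q_A - 3q_J)q_J - 19q_J.
Setting the follower's marginal profit to zero, 99 - 3q_A - 6q_J = 0, i.e. q_J = (99 - 3q_A)/6.
Apex substitutes q_J(q_A) into its own profit: π_A = q_A(118 - 3q_A - (99 - 3q_A)/2) - 6q_A = (137/2 - (3/2)q_A)q_A - 6q_A.
The leader's first-order condition 125/2 - 3q_A = 0 yields q_A = 125/6.
Then q_J = (99 - 3·(125/6))/6 = 73/12.

6.08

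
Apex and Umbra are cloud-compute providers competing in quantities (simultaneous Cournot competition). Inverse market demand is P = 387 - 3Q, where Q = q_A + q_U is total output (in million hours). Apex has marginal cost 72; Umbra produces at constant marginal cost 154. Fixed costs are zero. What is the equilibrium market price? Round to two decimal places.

204.33

Apex's profit: π_A = (387 - 3Q)q_A - (72q_A). Setting ∂π_A/∂q_A = 0: 315 - 6q_A - 3(q_U) = 0.
Umbra's first-order condition: 233 - 6q_U - 3(q_A) = 0.
Best responses: q_A = (315 - 3q_U)/6, q_U = (233 - 3q_A)/6.
Substituting one into the other gives q_A = 397/9 and q_U = 151/9.
Total output Q = 548/9, so price P = 387 - 3·(548/9) = 613/3.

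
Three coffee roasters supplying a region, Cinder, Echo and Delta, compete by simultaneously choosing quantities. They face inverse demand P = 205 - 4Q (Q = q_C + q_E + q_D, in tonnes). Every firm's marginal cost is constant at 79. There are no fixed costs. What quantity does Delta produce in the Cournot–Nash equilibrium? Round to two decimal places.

7.88

Each firm earns π_i = (205 - 4Q)q_i - 79q_i.
First-order condition (treating rivals' output as given): 126 - 8q_i - 4·Σ_{j≠i} q_j = 0.
By symmetry each firm produces the same amount; substituting Σ_{j≠i} q_j = 2q_i yields q_i = 126/16 = 63/8.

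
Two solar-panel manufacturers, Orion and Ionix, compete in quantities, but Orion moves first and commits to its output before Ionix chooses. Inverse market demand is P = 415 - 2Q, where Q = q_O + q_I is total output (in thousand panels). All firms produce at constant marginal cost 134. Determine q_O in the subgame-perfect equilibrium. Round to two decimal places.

The follower Ionix best-responds to any q_O: π_I = (415 - 2Q)q_I - 134q_I.
Setting the follower's marginal profit to zero, 281 - 2q_O - 4q_I = 0, i.e. q_I = (281 - 2q_O)/4.
The leader anticipates this reaction. Substituting into P = 415 - 2Q gives P = 549/2 - q_O, so π_O = (549/2 - q_O)q_O - 134q_O.
The leader's first-order condition 281/2 - 2q_O = 0 yields q_O = 281/4.
Then q_I = (281 - 2·(281/4))/4 = 281/8.

70.25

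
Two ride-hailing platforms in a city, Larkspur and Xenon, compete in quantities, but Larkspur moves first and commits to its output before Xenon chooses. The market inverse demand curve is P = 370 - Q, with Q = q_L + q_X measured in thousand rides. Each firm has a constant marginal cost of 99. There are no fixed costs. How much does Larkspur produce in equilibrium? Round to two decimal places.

135.50

The follower Xenon best-responds to any q_L: π_X = (370 - Q)q_X - 99q_X.
Follower FOC: 271 - q_L - 2q_X = 0, so q_X(q_L) = (271 - q_L)/2.
The leader anticipates this reaction. Substituting into P = 370 - Q gives P = 469/2 - (1/2)q_L, so π_L = (469/2 - (1/2)q_L)q_L - 99q_L.
Maximising: ∂π_L/∂q_L = 271/2 - q_L = 0, giving q_L = 271/2.
Then q_X = (271 - 271/2)/2 = 271/4.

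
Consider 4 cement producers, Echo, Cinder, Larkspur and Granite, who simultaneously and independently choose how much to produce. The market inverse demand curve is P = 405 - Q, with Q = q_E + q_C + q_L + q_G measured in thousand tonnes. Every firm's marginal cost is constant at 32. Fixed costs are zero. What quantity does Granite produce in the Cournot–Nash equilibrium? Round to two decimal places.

A representative firm's profit is π_i = q_i(405 - Q) - 32q_i.
Setting ∂π_i/∂q_i = 0 with rivals' quantities fixed: 373 - 2q_i - Σ_{j≠i} q_j = 0.
With identical firms every q_j equals q_i, so Σ_{j≠i} q_j = 3q_i and 373 = 5q_i, giving q_i = 373/5.

74.60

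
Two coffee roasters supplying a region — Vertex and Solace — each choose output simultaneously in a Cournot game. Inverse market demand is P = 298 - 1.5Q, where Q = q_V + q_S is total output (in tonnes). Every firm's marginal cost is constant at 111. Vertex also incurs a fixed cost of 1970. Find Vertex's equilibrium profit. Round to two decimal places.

620.30

A representative firm's profit is π_i = q_i(298 - 1.5Q) - 111q_i.
Setting ∂π_i/∂q_i = 0 with rivals' quantities fixed: 187 - 3q_i - (3/2)q_j = 0.
With identical firms every q_j equals q_i, so q_j = q_i and 187 = (9/2)q_i, giving q_i = 374/9.
Price P = 298 - (3/2)·(748/9) = 520/3.
Vertex's profit: (520/3 - 111)·(374/9) - 1970 = 620.2963.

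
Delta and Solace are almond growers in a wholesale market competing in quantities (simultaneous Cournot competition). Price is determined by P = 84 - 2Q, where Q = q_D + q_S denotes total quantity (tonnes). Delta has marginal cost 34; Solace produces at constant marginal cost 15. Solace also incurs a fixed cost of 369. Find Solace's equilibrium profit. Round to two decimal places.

61.22

Delta's profit: π_D = (84 - 2Q)q_D - (34q_D). Setting ∂π_D/∂q_D = 0: 50 - 4q_D - 2(q_S) = 0.
Solace's profit: π_S = (84 - 2Q)q_S - (15q_S). Setting ∂π_S/∂q_S = 0: 69 - 4q_S - 2(q_D) = 0.
Rearranging gives the reaction functions q_D = (50 - 2q_S)/4 and q_S = (69 - 2q_D)/4.
Solving the pair: q_D = 31/6, q_S = 44/3.
Price P = 84 - 2·(119/6) = 133/3.
Solace's profit: (133/3 - 15)·(44/3) - 369 = 551/9.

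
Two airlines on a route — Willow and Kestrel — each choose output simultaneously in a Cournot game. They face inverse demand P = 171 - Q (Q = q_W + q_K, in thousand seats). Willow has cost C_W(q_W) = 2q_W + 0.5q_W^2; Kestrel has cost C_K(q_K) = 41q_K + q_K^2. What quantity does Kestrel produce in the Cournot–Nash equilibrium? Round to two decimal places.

Willow's profit: π_W = (171 - Q)q_W - (2q_W + (1/2)q_W²). Setting ∂π_W/∂q_W = 0: 169 - 3q_W - (q_K) = 0.
Kestrel's profit: π_K = (171 - Q)q_K - (41q_K + q_K²). Setting ∂π_K/∂q_K = 0: 130 - 4q_K - (q_W) = 0.
So q_W = (169 - q_K)/3 and q_K = (130 - q_W)/4.
Solving the pair: q_W = 546/11, q_K = 221/11.

20.09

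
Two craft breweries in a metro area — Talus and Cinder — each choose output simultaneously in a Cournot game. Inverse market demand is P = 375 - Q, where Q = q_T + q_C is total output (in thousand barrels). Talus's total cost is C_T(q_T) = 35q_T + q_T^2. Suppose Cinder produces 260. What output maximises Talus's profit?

With the rival's output fixed at 260, Talus's profit is π_T = (375 - 260 - q_T)q_T - (35q_T + q_T²) = (115 - q_T)q_T - (35q_T + q_T²).
∂π_T/∂q_T = 80 - 4q_T = 0, so q_T = 20.

20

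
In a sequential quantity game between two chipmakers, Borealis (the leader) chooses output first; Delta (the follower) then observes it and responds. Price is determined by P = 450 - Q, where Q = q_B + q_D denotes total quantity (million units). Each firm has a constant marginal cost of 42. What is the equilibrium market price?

144

Solve by backward induction. Given q_B, the follower Delta maximises π_D = (450 - q_B - q_D)q_D - 42q_D.
Setting the follower's marginal profit to zero, 408 - q_B - 2q_D = 0, i.e. q_D = (408 - q_B)/2.
Borealis substitutes q_D(q_B) into its own profit: π_B = q_B(450 - q_B - (408 - q_B)/2) - 42q_B = (246 - (1/2)q_B)q_B - 42q_B.
Maximising: ∂π_B/∂q_B = 204 - q_B = 0, giving q_B = 204.
Then q_D = (408 - 204)/2 = 102.
Total output Q = 306, so price P = 450 - 306 = 144.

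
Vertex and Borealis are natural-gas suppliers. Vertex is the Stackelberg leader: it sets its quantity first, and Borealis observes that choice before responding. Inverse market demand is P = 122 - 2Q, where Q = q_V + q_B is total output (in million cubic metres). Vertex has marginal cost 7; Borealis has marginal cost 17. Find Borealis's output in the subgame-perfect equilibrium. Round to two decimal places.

Solve by backward induction. Given q_V, the follower Borealis maximises π_B = (122 - 2q_V - 2q_B)q_B - 17q_B.
Follower FOC: 105 - 2q_V - 4q_B = 0, so q_B(q_V) = (105 - 2q_V)/4.
The leader anticipates this reaction. Substituting into P = 122 - 2Q gives P = 139/2 - q_V, so π_V = (139/2 - q_V)q_V - 7q_V.
The leader's first-order condition 125/2 - 2q_V = 0 yields q_V = 125/4.
Then q_B = (105 - 2·(125/4))/4 = 85/8.

10.63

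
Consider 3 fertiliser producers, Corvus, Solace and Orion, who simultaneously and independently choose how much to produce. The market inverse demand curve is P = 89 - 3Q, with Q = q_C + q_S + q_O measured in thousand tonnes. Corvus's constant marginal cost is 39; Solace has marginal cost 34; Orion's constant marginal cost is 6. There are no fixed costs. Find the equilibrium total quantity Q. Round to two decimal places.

15.67

Corvus's profit: π_C = (89 - 3Q)q_C - (39q_C). Setting ∂π_C/∂q_C = 0: 50 - 6q_C - 3(q_S + q_O) = 0.
Solace's first-order condition: 55 - 6q_S - 3(q_C + q_O) = 0.
Orion's profit: π_O = (89 - 3Q)q_O - (6q_O). Setting ∂π_O/∂q_O = 0: 83 - 6q_O - 3(q_C + q_S) = 0.
Adding the 3 conditions: 188 − 6Q − 6Q = 0, i.e. Q = 47/3.
Back-substituting: q_C = (50 − 47)/3 = 1, q_S = (55 − 47)/3 = 8/3, q_O = (83 − 47)/3 = 12.
Total output Q = 1 + 8/3 + 12 = 47/3.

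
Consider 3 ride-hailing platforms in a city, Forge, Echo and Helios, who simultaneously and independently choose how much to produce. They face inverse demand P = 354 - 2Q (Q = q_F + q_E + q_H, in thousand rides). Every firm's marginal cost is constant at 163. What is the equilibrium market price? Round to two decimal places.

Each firm earns π_i = (354 - 2Q)q_i - 163q_i.
First-order condition (treating rivals' output as given): 191 - 4q_i - 2·Σ_{j≠i} q_j = 0.
By symmetry each firm produces the same amount; substituting Σ_{j≠i} q_j = 2q_i yields q_i = 191/8.
Total output Q = 573/8, so price P = 354 - 2·(573/8) = 843/4.

210.75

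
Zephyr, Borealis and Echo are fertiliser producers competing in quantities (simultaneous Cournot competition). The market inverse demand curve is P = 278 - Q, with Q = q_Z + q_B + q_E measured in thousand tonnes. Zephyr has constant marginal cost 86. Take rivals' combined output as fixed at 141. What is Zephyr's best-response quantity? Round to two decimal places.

With rivals' combined output fixed at 141, Zephyr's profit is π_Z = (278 - 141 - q_Z)q_Z - (86q_Z) = (137 - q_Z)q_Z - (86q_Z).
∂π_Z/∂q_Z = 51 - 2q_Z = 0, so q_Z = 51/2.

25.50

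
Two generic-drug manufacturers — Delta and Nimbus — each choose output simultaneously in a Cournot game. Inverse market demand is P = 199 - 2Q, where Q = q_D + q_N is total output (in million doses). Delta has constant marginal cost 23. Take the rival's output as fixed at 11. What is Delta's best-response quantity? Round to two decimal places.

With the rival's output fixed at 11, Delta's profit is π_D = (199 - 2·11 - 2q_D)q_D - (23q_D) = (177 - 2q_D)q_D - (23q_D).
∂π_D/∂q_D = 154 - 4q_D = 0, so q_D = 77/2.

38.50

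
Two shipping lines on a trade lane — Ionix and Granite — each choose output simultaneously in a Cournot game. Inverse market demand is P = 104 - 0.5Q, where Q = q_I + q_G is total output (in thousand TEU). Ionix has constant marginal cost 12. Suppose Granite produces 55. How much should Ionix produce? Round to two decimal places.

64.50

With the rival's output fixed at 55, Ionix's profit is π_I = (104 - (1/2)·55 - (1/2)q_I)q_I - (12q_I) = (153/2 - (1/2)q_I)q_I - (12q_I).
∂π_I/∂q_I = 129/2 - q_I = 0, so q_I = 129/2.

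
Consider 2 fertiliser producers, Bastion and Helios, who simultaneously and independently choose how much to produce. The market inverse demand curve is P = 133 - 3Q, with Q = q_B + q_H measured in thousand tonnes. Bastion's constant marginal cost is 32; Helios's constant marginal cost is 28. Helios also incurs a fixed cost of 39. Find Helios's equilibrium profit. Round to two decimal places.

401.04

Bastion's profit: π_B = (133 - 3Q)q_B - (32q_B). Setting ∂π_B/∂q_B = 0: 101 - 6q_B - 3(q_H) = 0.
Helios's profit: π_H = (133 - 3Q)q_H - (28q_H). Setting ∂π_H/∂q_H = 0: 105 - 6q_H - 3(q_B) = 0.
Best responses: q_B = (101 - 3q_H)/6, q_H = (105 - 3q_B)/6.
Solving the pair: q_B = 97/9, q_H = 109/9.
Price P = 133 - 3·(206/9) = 193/3.
Helios's profit: (193/3 - 28)·(109/9) - 39 = 401.0370.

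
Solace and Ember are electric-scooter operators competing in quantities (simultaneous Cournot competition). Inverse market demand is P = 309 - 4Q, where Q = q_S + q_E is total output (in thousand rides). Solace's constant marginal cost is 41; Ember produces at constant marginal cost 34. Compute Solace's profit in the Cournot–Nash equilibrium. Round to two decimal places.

1892.25

Solace's profit: π_S = (309 - 4Q)q_S - (41q_S). Setting ∂π_S/∂q_S = 0: 268 - 8q_S - 4(q_E) = 0.
Ember's first-order condition: 275 - 8q_E - 4(q_S) = 0.
So q_S = (268 - 4q_E)/8 and q_E = (275 - 4q_S)/8.
Substituting one into the other gives q_S = 87/4 and q_E = 47/2.
Price P = 309 - 4·(181/4) = 128.
Solace's profit: (128 - 41)·(87/4) = 1892.2500.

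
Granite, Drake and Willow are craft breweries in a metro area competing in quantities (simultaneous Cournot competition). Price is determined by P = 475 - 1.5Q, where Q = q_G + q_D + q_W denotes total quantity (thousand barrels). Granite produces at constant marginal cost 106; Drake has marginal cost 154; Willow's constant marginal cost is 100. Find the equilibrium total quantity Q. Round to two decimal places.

Granite's profit: π_G = (475 - 1.5Q)q_G - (106q_G). Setting ∂π_G/∂q_G = 0: 369 - 3q_G - (3/2)(q_D + q_W) = 0.
Drake's profit: π_D = (475 - 1.5Q)q_D - (154q_D). Setting ∂π_D/∂q_D = 0: 321 - 3q_D - (3/2)(q_G + q_W) = 0.
Willow's profit: π_W = (475 - 1.5Q)q_W - (100q_W). Setting ∂π_W/∂q_W = 0: 375 - 3q_W - (3/2)(q_G + q_D) = 0.
Adding the 3 conditions: 1065 − 3Q − 3Q = 0, i.e. Q = 355/2.
Back-substituting: q_G = (369 − 1065/4)/(3/2) = 137/2, q_D = (321 − 1065/4)/(3/2) = 73/2, q_W = (375 − 1065/4)/(3/2) = 145/2.
Total output Q = 137/2 + 73/2 + 145/2 = 355/2.

177.50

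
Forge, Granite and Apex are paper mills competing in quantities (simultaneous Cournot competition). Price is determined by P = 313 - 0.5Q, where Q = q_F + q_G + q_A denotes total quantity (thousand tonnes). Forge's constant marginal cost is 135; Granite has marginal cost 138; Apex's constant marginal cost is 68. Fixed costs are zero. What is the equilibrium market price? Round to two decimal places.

163.50

Forge's profit: π_F = (313 - 0.5Q)q_F - (135q_F). Setting ∂π_F/∂q_F = 0: 178 - q_F - (1/2)(q_G + q_A) = 0.
Granite's first-order condition: 175 - q_G - (1/2)(q_F + q_A) = 0.
Apex's first-order condition: 245 - q_A - (1/2)(q_F + q_G) = 0.
Adding the 3 conditions: 598 − Q − Q = 0, i.e. Q = 299.
Back-substituting: q_F = (178 − 299/2)/(1/2) = 57, q_G = (175 − 299/2)/(1/2) = 51, q_A = (245 − 299/2)/(1/2) = 191.
Total output Q = 299, so price P = 313 - (1/2)·299 = 327/2.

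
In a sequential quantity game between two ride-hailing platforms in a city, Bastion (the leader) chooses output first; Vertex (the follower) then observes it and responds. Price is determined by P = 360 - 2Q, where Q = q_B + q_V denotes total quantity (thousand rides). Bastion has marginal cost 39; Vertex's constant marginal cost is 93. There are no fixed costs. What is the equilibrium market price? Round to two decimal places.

The follower Vertex best-responds to any q_B: π_V = (360 - 2Q)q_V - 93q_V.
∂π_V/∂q_V = 267 - 2q_B - 4q_V = 0 gives the reaction function q_V = (267 - 2q_B)/4.
Bastion substitutes q_V(q_B) into its own profit: π_B = q_B(360 - 2q_B - (267 - 2q_B)/2) - 39q_B = (453/2 - q_B)q_B - 39q_B.
Maximising: ∂π_B/∂q_B = 375/2 - 2q_B = 0, giving q_B = 375/4.
Then q_V = (267 - 2·(375/4))/4 = 159/8.
Total output Q = 909/8, so price P = 360 - 2·(909/8) = 531/4.

132.75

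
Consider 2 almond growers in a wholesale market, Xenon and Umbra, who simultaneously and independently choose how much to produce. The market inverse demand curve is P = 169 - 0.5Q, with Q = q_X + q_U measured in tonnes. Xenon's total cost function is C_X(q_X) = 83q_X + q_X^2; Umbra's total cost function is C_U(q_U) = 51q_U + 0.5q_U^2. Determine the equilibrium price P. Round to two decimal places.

132.13

Xenon's profit: π_X = (169 - 0.5Q)q_X - (83q_X + q_X²). Setting ∂π_X/∂q_X = 0: 86 - 3q_X - (1/2)(q_U) = 0.
Umbra's profit: π_U = (169 - 0.5Q)q_U - (51q_U + (1/2)q_U²). Setting ∂π_U/∂q_U = 0: 118 - 2q_U - (1/2)(q_X) = 0.
So q_X = (86 - (1/2)q_U)/3 and q_U = (118 - (1/2)q_X)/2.
Solving the pair: q_X = 452/23, q_U = 1244/23.
Total output Q = 1696/23, so price P = 169 - (1/2)·(1696/23) = 132.1304.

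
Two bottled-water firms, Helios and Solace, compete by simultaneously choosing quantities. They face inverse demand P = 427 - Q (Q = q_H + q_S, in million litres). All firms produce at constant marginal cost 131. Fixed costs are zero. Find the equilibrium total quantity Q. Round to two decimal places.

197.33

A representative firm's profit is π_i = q_i(427 - Q) - 131q_i.
First-order condition (treating rivals' output as given): 296 - 2q_i - q_j = 0.
With identical firms every q_j equals q_i, so q_j = q_i and 296 = 3q_i, giving q_i = 296/3.
Total output Q = 296/3 + 296/3 = 592/3.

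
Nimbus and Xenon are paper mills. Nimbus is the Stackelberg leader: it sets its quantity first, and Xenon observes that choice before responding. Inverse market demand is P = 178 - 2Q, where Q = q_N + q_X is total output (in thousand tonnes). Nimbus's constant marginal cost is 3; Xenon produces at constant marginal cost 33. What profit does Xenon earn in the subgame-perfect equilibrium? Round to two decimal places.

225.78

The follower Xenon best-responds to any q_N: π_X = (178 - 2Q)q_X - 33q_X.
Follower FOC: 145 - 2q_N - 4q_X = 0, so q_X(q_N) = (145 - 2q_N)/4.
The leader anticipates this reaction. Substituting into P = 178 - 2Q gives P = 211/2 - q_N, so π_N = (211/2 - q_N)q_N - 3q_N.
Maximising: ∂π_N/∂q_N = 205/2 - 2q_N = 0, giving q_N = 205/4.
Then q_X = (145 - 2·(205/4))/4 = 85/8.
Price P = 178 - 2·(495/8) = 217/4.
Xenon's profit: (217/4 - 33)·(85/8) = 225.7813.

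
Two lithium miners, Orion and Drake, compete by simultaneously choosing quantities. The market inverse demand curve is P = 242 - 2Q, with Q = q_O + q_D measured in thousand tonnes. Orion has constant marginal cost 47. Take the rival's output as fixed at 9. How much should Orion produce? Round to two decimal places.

44.25

With the rival's output fixed at 9, Orion's profit is π_O = (242 - 2·9 - 2q_O)q_O - (47q_O) = (224 - 2q_O)q_O - (47q_O).
∂π_O/∂q_O = 177 - 4q_O = 0, so q_O = 177/4.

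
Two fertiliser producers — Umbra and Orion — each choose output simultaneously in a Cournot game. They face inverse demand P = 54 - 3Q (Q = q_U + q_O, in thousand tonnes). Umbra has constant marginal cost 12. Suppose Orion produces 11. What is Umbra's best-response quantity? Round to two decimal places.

With the rival's output fixed at 11, Umbra's profit is π_U = (54 - 3·11 - 3q_U)q_U - (12q_U) = (21 - 3q_U)q_U - (12q_U).
∂π_U/∂q_U = 9 - 6q_U = 0, so q_U = 3/2.

1.50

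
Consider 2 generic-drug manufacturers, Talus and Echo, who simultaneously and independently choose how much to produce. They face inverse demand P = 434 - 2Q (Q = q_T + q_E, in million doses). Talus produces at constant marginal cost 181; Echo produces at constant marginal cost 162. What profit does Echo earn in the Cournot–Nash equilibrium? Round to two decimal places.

4704.50

Talus's profit: π_T = (434 - 2Q)q_T - (181q_T). Setting ∂π_T/∂q_T = 0: 253 - 4q_T - 2(q_E) = 0.
Echo's first-order condition: 272 - 4q_E - 2(q_T) = 0.
Rearranging gives the reaction functions q_T = (253 - 2q_E)/4 and q_E = (272 - 2q_T)/4.
Solving the pair: q_T = 39, q_E = 97/2.
Price P = 434 - 2·(175/2) = 259.
Echo's profit: (259 - 162)·(97/2) = 4704.5000.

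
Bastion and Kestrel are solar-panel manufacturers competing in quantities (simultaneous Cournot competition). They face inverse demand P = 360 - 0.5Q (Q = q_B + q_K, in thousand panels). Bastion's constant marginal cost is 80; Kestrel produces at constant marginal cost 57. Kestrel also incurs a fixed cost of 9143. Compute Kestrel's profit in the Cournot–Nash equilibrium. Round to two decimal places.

Bastion's profit: π_B = (360 - 0.5Q)q_B - (80q_B). Setting ∂π_B/∂q_B = 0: 280 - q_B - (1/2)(q_K) = 0.
Kestrel's profit: π_K = (360 - 0.5Q)q_K - (57q_K). Setting ∂π_K/∂q_K = 0: 303 - q_K - (1/2)(q_B) = 0.
Best responses: q_B = (280 - (1/2)q_K), q_K = (303 - (1/2)q_B).
Solving the pair: q_B = 514/3, q_K = 652/3.
Price P = 360 - (1/2)·(1166/3) = 497/3.
Kestrel's profit: (497/3 - 57)·(652/3) - 9143 = 14473.8889.

14473.89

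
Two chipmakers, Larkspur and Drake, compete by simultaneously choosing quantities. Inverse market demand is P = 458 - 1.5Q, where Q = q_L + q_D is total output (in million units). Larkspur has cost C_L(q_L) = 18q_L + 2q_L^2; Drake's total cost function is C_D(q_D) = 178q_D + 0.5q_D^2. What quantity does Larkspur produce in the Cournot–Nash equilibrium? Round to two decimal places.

Larkspur's profit: π_L = (458 - 1.5Q)q_L - (18q_L + 2q_L²). Setting ∂π_L/∂q_L = 0: 440 - 7q_L - (3/2)(q_D) = 0.
Drake's first-order condition: 280 - 4q_D - (3/2)(q_L) = 0.
So q_L = (440 - (3/2)q_D)/7 and q_D = (280 - (3/2)q_L)/4.
Substituting one into the other gives q_L = 52.0388 and q_D = 50.4854.

52.04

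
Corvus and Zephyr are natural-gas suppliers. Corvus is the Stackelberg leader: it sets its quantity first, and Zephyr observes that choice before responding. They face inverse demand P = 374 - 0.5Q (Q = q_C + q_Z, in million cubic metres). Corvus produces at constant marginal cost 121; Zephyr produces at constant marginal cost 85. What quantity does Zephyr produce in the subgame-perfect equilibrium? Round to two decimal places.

The follower Zephyr best-responds to any q_C: π_Z = (374 - 0.5Q)q_Z - 85q_Z.
∂π_Z/∂q_Z = 289 - (1/2)q_C - q_Z = 0 gives the reaction function q_Z = (289 - (1/2)q_C).
The leader anticipates this reaction. Substituting into P = 374 - 0.5Q gives P = 459/2 - (1/4)q_C, so π_C = (459/2 - (1/4)q_C)q_C - 121q_C.
Maximising: ∂π_C/∂q_C = 217/2 - (1/2)q_C = 0, giving q_C = 217.
Then q_Z = (289 - (1/2)·217) = 361/2.

180.50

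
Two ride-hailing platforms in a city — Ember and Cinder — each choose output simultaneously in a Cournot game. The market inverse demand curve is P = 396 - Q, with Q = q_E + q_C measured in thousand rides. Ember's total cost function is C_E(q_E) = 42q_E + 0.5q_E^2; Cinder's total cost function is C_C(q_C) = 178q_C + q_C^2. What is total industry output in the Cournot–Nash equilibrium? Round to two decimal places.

Ember's profit: π_E = (396 - Q)q_E - (42q_E + (1/2)q_E²). Setting ∂π_E/∂q_E = 0: 354 - 3q_E - (q_C) = 0.
Cinder's profit: π_C = (396 - Q)q_C - (178q_C + q_C²). Setting ∂π_C/∂q_C = 0: 218 - 4q_C - (q_E) = 0.
So q_E = (354 - q_C)/3 and q_C = (218 - q_E)/4.
Substituting one into the other gives q_E = 1198/11 and q_C = 300/11.
Total output Q = 1198/11 + 300/11 = 1498/11.

136.18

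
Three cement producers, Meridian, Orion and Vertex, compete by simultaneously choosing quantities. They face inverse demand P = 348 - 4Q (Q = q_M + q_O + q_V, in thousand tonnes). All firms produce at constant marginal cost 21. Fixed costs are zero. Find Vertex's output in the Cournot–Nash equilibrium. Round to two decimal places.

20.44

A representative firm's profit is π_i = q_i(348 - 4Q) - 21q_i.
First-order condition (treating rivals' output as given): 327 - 8q_i - 4·Σ_{j≠i} q_j = 0.
With identical firms every q_j equals q_i, so Σ_{j≠i} q_j = 2q_i and 327 = 16q_i, giving q_i = 327/16.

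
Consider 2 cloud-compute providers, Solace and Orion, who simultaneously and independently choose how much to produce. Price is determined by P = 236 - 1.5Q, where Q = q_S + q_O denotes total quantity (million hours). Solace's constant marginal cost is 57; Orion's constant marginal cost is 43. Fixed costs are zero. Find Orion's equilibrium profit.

Solace's profit: π_S = (236 - 1.5Q)q_S - (57q_S). Setting ∂π_S/∂q_S = 0: 179 - 3q_S - (3/2)(q_O) = 0.
Orion's first-order condition: 193 - 3q_O - (3/2)(q_S) = 0.
So q_S = (179 - (3/2)q_O)/3 and q_O = (193 - (3/2)q_S)/3.
Solving the pair: q_S = 110/3, q_O = 46.
Price P = 236 - (3/2)·(248/3) = 112.
Orion's profit: (112 - 43)·46 = 3174.

3174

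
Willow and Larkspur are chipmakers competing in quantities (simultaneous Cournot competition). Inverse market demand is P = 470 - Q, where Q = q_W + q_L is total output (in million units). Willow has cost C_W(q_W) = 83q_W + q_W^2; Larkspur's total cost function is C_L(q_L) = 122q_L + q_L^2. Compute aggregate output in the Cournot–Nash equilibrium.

147

Willow's profit: π_W = (470 - Q)q_W - (83q_W + q_W²). Setting ∂π_W/∂q_W = 0: 387 - 4q_W - (q_L) = 0.
Larkspur's profit: π_L = (470 - Q)q_L - (122q_L + q_L²). Setting ∂π_L/∂q_L = 0: 348 - 4q_L - (q_W) = 0.
Best responses: q_W = (387 - q_L)/4, q_L = (348 - q_W)/4.
Solving the pair: q_W = 80, q_L = 67.
Total output Q = 80 + 67 = 147.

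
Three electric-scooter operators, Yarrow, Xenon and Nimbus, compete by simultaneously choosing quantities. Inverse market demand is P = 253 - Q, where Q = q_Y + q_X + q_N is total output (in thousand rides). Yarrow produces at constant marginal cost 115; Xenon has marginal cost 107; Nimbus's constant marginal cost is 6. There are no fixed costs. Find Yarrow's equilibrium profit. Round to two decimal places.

Yarrow's profit: π_Y = (253 - Q)q_Y - (115q_Y). Setting ∂π_Y/∂q_Y = 0: 138 - 2q_Y - (q_X + q_N) = 0.
Xenon's first-order condition: 146 - 2q_X - (q_Y + q_N) = 0.
Nimbus's profit: π_N = (253 - Q)q_N - (6q_N). Setting ∂π_N/∂q_N = 0: 247 - 2q_N - (q_Y + q_X) = 0.
Adding the 3 conditions: 531 − 2Q − 2Q = 0, i.e. Q = 531/4.
Back-substituting: q_Y = (138 − 531/4) = 21/4, q_X = (146 − 531/4) = 53/4, q_N = (247 − 531/4) = 457/4.
Price P = 253 - 531/4 = 481/4.
Yarrow's profit: (481/4 - 115)·(21/4) = 441/16.

27.56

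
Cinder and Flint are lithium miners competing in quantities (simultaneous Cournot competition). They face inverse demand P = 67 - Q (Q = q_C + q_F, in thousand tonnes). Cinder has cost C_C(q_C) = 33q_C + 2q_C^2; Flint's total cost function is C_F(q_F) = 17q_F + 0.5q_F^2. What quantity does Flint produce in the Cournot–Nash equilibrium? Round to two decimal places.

15.65

Cinder's profit: π_C = (67 - Q)q_C - (33q_C + 2q_C²). Setting ∂π_C/∂q_C = 0: 34 - 6q_C - (q_F) = 0.
Flint's profit: π_F = (67 - Q)q_F - (17q_F + (1/2)q_F²). Setting ∂π_F/∂q_F = 0: 50 - 3q_F - (q_C) = 0.
Rearranging gives the reaction functions q_C = (34 - q_F)/6 and q_F = (50 - q_C)/3.
Solving the pair: q_C = 52/17, q_F = 266/17.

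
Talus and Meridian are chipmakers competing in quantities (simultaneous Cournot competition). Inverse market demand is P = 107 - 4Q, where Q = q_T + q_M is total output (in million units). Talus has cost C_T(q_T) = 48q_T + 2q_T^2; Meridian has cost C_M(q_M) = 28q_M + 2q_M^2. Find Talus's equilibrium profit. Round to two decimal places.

Talus's profit: π_T = (107 - 4Q)q_T - (48q_T + 2q_T²). Setting ∂π_T/∂q_T = 0: 59 - 12q_T - 4(q_M) = 0.
Meridian's profit: π_M = (107 - 4Q)q_M - (28q_M + 2q_M²). Setting ∂π_M/∂q_M = 0: 79 - 12q_M - 4(q_T) = 0.
So q_T = (59 - 4q_M)/12 and q_M = (79 - 4q_T)/12.
Solving the pair: q_T = 49/16, q_M = 89/16.
Price P = 107 - 4·(69/8) = 145/2.
Talus's profit: (145/2)·(49/16) - 48·(49/16) - 2(49/16)² = 56.2734.

56.27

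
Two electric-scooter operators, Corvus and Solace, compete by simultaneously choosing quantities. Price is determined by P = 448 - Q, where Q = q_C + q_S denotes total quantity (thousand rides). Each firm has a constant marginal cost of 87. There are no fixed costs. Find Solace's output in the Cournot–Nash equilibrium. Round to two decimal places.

A representative firm's profit is π_i = q_i(448 - Q) - 87q_i.
First-order condition (treating rivals' output as given): 361 - 2q_i - q_j = 0.
By symmetry each firm produces the same amount; substituting q_j = q_i yields q_i = 361/3.

120.33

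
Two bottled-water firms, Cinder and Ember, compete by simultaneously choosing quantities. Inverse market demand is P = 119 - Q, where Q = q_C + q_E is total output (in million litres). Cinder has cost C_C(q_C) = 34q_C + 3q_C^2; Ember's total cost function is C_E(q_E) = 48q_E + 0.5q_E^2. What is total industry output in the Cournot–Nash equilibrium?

Cinder's profit: π_C = (119 - Q)q_C - (34q_C + 3q_C²). Setting ∂π_C/∂q_C = 0: 85 - 8q_C - (q_E) = 0.
Ember's profit: π_E = (119 - Q)q_E - (48q_E + (1/2)q_E²). Setting ∂π_E/∂q_E = 0: 71 - 3q_E - (q_C) = 0.
Best responses: q_C = (85 - q_E)/8, q_E = (71 - q_C)/3.
Solving the pair: q_C = 8, q_E = 21.
Total output Q = 8 + 21 = 29.

29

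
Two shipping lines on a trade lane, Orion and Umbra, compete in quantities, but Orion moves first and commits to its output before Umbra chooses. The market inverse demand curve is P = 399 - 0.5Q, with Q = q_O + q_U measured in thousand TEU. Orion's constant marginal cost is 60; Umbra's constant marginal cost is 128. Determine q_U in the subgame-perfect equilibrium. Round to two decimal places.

67.50

The follower Umbra best-responds to any q_O: π_U = (399 - 0.5Q)q_U - 128q_U.
∂π_U/∂q_U = 271 - (1/2)q_O - q_U = 0 gives the reaction function q_U = (271 - (1/2)q_O).
Orion substitutes q_U(q_O) into its own profit: π_O = q_O(399 - (1/2)q_O - (271 - (1/2)q_O)/2) - 60q_O = (527/2 - (1/4)q_O)q_O - 60q_O.
Leader FOC: 407/2 - (1/2)q_O = 0, so q_O = 407.
Then q_U = (271 - (1/2)·407) = 135/2.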